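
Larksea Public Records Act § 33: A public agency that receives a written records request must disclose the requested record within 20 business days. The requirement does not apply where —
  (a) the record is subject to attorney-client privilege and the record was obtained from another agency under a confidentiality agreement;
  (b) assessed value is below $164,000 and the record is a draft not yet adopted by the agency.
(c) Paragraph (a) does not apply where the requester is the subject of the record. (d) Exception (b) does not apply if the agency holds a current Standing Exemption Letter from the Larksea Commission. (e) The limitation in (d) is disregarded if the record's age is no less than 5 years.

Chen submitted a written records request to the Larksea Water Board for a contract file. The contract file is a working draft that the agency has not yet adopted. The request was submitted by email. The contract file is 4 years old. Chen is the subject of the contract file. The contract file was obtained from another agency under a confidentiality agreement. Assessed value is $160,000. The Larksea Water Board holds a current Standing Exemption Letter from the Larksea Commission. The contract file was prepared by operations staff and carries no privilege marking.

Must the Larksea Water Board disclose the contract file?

Exception (a) does not apply: the contract file carries no privilege marking.
Exception (b): assessed value is $160,000, below the $164,000 limit; the contract file is an unadopted draft — every condition holds. But applying paragraphs (d)–(e): (d) is triggered — a current Standing Exemption Letter is held. (e) is not triggered (the record's age is 4 years, short of 5 years), so (d) stands. So (b) is unavailable.
None of the exceptions is available; § 33 applies in full.

Yes — the Larksea Water Board must disclose the contract file.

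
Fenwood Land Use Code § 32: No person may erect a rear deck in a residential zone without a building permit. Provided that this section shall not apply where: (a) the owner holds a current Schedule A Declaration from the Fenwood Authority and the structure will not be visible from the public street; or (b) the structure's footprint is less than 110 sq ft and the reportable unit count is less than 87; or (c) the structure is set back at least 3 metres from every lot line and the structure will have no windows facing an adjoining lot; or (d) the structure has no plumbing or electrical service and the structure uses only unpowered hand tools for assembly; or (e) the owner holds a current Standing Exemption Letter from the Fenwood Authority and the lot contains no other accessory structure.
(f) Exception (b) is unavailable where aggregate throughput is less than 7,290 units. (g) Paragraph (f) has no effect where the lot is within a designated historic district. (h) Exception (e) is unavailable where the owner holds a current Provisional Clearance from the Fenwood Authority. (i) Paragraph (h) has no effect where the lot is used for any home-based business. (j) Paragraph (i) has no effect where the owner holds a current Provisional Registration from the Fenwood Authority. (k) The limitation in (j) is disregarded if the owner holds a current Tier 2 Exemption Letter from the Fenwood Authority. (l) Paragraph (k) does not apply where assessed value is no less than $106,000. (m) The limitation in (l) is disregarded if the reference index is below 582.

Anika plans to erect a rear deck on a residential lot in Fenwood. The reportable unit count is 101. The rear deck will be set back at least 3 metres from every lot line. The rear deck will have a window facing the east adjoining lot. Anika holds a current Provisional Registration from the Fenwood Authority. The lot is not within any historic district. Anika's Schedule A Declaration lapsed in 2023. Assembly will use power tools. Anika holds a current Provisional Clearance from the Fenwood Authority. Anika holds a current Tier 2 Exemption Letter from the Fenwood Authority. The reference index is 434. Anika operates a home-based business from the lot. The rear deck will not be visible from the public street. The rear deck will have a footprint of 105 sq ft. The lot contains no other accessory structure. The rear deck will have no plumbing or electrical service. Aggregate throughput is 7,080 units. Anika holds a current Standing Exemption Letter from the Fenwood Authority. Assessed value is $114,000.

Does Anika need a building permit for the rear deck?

No — exception (e) applies; Anika does not need a building permit.

Exception (a) does not apply: the Schedule A Declaration is not current.
Exception (b) fails — the reportable unit count is 101, not less than 87.
Exception (c) requires that the structure will have no windows facing an adjoining lot; but a window faces an adjoining lot, so (c) is unavailable.
Exception (d) does not apply: assembly uses power tools.
Exception (e): a current Standing Exemption Letter is held; the lot has no other accessory structure — every condition holds. As to paragraphs (h)–(m): (h) would limit (e) — a current Provisional Clearance is held — but (i) sets (h) aside: (i) operates — a home-based business operates on the lot. (j) is triggered (a current Provisional Registration is held), but yields to (k): (k) applies — a current Tier 2 Exemption Letter is held. (l) is triggered (assessed value is $114,000, meeting the $106,000 threshold), but is set aside by (m): (m) operates against (l): the reference index is 434, below the 582 limit. (e) remains available.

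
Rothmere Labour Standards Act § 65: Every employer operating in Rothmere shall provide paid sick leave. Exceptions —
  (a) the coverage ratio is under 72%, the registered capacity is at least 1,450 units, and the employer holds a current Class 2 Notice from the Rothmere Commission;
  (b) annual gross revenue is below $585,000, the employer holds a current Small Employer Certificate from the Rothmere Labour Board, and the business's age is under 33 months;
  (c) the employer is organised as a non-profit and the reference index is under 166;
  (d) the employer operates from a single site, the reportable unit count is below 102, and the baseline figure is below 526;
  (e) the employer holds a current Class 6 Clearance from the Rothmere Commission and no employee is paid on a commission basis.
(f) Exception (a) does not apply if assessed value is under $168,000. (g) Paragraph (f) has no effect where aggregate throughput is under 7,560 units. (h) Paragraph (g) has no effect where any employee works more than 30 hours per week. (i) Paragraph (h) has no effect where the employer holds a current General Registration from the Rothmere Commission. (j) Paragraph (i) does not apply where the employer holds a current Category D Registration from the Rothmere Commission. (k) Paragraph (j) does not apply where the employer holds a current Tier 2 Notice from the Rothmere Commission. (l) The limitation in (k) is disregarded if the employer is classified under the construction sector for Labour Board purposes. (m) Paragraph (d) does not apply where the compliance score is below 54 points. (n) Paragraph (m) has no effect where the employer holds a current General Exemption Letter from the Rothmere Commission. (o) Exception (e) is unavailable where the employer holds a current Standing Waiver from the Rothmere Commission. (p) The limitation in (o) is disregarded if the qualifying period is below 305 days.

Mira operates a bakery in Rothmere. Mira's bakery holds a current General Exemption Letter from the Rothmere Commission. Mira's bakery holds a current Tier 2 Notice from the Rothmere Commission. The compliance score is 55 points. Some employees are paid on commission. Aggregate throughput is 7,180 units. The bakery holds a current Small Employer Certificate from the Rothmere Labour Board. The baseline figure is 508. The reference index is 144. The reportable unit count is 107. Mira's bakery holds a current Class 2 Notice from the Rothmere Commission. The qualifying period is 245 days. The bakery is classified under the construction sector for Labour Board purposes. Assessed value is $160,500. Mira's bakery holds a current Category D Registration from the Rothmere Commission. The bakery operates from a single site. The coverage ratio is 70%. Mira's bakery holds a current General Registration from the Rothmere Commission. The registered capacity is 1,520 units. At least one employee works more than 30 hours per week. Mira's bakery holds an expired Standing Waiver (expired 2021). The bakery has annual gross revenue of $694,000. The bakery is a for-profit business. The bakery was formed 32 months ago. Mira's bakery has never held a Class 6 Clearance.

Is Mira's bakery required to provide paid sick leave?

Yes — Mira's bakery must provide paid sick leave.

Exception (a): the coverage ratio is 70%, under the 72% limit; the registered capacity is 1,520 units, meeting the 1,450 units threshold; a current Class 2 Notice is held — every condition holds. But: (f) operates against (a): assessed value is $160,500, under the $168,000 limit. (g) operates (aggregate throughput is 7,180 units, under the 7,560 units limit), but yields to (h): (h) applies — at least one employee exceeds 30 hours/week. (i) would limit (h) — a current General Registration is held — but (j) sets (i) aside: (j) operates against (i): a current Category D Registration is held. (k) applies (a current Tier 2 Notice is held), but is displaced by (l): (l) operates against (k): the bakery is classified under the construction sector. Exception (a) does not apply.
Exception (b) does not apply: annual gross revenue is $694,000, not below $585,000.
Exception (c) does not apply: the employer is for-profit.
Exception (d) requires that the reportable unit count is below 102; but the reportable unit count is 107, not below 102, so (d) is unavailable.
Exception (e) fails — no current Class 6 Clearance is held.
No exception displaces § 65.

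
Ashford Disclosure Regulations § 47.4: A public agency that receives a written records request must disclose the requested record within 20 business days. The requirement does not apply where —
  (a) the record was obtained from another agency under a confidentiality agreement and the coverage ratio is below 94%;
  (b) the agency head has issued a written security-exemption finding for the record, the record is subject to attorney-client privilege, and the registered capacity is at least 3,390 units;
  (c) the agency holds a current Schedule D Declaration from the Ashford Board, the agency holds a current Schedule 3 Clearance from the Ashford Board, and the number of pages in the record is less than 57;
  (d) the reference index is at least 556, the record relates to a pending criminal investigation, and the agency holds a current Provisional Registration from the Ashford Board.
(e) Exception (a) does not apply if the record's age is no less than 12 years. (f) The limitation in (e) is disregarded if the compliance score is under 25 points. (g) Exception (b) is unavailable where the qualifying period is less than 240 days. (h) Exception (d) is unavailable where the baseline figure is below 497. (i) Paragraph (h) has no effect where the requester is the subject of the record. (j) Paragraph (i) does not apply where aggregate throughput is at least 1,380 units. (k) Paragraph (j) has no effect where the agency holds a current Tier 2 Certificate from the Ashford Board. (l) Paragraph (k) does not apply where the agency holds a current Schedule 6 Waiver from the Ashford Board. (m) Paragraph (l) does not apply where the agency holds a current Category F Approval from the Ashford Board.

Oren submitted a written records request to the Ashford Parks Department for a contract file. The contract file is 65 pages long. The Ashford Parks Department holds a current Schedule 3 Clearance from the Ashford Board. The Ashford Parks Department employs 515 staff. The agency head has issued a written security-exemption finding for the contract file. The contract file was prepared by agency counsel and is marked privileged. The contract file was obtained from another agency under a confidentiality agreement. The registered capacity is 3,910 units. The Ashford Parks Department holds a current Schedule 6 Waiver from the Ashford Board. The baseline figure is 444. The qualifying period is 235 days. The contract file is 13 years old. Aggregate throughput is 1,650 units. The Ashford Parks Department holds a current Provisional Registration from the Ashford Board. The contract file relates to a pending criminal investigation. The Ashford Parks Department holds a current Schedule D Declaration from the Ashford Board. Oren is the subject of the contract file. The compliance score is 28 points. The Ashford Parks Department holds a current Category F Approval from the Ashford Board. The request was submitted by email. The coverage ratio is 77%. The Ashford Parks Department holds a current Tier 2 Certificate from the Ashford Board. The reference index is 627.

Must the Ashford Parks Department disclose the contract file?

Exception (a)'s conditions are all satisfied: the contract file was obtained under a confidentiality agreement; the coverage ratio is 77%, below the 94% limit. But applying paragraphs (e)–(f): (e) operates against (a): the record's age is 13 years, meeting the 12 years threshold. (f) is inapplicable (the compliance score is 28 points, not under 25 points), so (e) stands. Exception (a) does not apply.
Exception (b) is satisfied on its face — a written security-exemption finding has been issued; the contract file is privileged; the registered capacity is 3,910 units, meeting the 3,390 units threshold. But applying paragraph (g): (g) operates — the qualifying period is 235 days, less than the 240 days limit. Exception (b) does not apply.
Exception (c) does not apply: the number of pages in the record is 65, not less than 57.
Exception (d): the reference index is 627, meeting the 556 threshold; the contract file relates to a pending investigation; a current Provisional Registration is held — every condition holds. Applying paragraphs (h)–(m): (h) is engaged (the baseline figure is 444, below the 497 limit), but is displaced by (i): (i) applies — Oren is the subject of the contract file. (j) is triggered (aggregate throughput is 1,650 units, meeting the 1,380 units threshold), but is set aside by (k): (k) operates against (j): a current Tier 2 Certificate is held. (l) operates (a current Schedule 6 Waiver is held), but is itself disapplied by (m): (m) operates against (l): a current Category F Approval is held. Exception (d) stands.

No — exception (d) applies; the Ashford Parks Department is not required to disclose the contract file.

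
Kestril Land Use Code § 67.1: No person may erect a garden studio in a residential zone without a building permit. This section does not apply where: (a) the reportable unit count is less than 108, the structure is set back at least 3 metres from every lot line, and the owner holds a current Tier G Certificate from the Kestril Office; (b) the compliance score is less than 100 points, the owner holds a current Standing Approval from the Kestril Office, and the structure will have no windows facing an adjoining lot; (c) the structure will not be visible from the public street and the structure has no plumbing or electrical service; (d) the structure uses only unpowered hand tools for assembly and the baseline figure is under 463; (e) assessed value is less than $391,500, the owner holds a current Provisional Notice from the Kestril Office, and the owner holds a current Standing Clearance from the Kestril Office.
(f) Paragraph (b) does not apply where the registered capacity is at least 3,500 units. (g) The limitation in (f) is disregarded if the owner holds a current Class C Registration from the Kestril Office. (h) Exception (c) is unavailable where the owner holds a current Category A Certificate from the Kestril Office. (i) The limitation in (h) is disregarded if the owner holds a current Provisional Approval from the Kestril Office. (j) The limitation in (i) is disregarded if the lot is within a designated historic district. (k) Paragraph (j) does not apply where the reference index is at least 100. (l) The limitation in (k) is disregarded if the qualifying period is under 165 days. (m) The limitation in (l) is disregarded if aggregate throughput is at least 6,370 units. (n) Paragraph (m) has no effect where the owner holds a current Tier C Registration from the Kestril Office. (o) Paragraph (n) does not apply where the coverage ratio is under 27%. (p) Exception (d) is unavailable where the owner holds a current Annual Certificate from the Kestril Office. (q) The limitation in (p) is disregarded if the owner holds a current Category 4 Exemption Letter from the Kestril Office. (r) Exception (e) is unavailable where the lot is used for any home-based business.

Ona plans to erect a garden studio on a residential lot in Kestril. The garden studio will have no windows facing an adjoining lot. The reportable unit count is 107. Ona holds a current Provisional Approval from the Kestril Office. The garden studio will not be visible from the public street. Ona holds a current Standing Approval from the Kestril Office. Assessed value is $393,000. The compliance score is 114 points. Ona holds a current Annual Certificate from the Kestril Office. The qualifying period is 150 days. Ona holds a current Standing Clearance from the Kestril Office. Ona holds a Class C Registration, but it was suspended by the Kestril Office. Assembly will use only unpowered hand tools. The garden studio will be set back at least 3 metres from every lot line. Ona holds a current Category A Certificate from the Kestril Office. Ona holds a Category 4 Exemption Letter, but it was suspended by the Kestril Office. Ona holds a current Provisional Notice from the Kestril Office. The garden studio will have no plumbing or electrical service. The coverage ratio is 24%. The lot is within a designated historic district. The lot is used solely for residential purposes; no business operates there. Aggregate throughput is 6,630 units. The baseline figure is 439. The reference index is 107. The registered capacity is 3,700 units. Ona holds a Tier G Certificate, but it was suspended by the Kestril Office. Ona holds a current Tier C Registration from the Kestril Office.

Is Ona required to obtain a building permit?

No — exception (c) applies; Ona does not need a building permit.

Exception (a) does not apply: no current Tier G Certificate is held.
Exception (b) requires that the compliance score is less than 100 points; but the compliance score is 114 points, not less than 100 points, so (b) is unavailable.
Exception (c) is satisfied on its face — the structure will not be visible from the street; there is no plumbing or electrical service. As to paragraphs (h)–(o): (h) applies (a current Category A Certificate is held), but is set aside by (i): (i) operates against (h): a current Provisional Approval is held. (j) is engaged (the lot is in a historic district), but is itself disapplied by (k): (k) operates against (j): the reference index is 107, meeting the 100 threshold. (l) is engaged (the qualifying period is 150 days, under the 165 days limit), but yields to (m): (m) operates — aggregate throughput is 6,630 units, meeting the 6,370 units threshold. (n) would limit (m) — a current Tier C Registration is held — but (o) sets (n) aside: (o) operates — the coverage ratio is 24%, under the 27% limit. Exception (c) stands.
Exception (d): assembly uses only hand tools; the baseline figure is 439, under the 463 limit — every condition holds. Turning to paragraphs (p)–(q): (p) operates — a current Annual Certificate is held. (q) does not operate here (the Category 4 Exemption Letter is not current), so (p) stands. So (d) is unavailable.
Exception (e) fails — assessed value is $393,000, not less than $391,500.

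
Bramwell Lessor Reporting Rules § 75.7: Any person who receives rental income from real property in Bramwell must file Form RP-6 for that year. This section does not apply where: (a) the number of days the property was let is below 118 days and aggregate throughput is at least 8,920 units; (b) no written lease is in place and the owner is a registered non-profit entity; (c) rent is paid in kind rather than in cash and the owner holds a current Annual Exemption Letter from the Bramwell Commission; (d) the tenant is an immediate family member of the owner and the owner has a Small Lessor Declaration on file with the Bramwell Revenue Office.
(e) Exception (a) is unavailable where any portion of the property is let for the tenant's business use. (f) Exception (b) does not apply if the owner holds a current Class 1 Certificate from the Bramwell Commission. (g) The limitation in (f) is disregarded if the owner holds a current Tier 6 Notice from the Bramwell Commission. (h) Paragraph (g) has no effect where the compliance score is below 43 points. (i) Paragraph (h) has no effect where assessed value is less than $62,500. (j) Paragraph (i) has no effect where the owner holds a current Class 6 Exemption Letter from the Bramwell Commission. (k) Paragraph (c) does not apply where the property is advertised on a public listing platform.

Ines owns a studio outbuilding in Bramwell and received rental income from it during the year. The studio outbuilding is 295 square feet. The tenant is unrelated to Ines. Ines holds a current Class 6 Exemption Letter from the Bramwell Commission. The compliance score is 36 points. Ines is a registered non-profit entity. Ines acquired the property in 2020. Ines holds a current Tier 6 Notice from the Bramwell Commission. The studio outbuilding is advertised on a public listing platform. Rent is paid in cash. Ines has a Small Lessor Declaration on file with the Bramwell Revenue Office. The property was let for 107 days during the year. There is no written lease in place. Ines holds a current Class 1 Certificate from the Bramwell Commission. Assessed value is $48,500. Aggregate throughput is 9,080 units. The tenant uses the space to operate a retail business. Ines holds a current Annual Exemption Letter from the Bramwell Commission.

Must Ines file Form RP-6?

Exception (a) is satisfied on its face — the number of days the property was let is 107 days, below the 118 days limit; aggregate throughput is 9,080 units, meeting the 8,920 units threshold. But applying paragraph (e): (e) operates against (a): the space is let for business use. So (a) is unavailable.
All of (b)'s requirements are met (there is no written lease; Ines is a registered non-profit). However, paragraphs (f)–(j) must be considered: (f) operates against (b): a current Class 1 Certificate is held. (g) would limit (f) — a current Tier 6 Notice is held — but (h) sets (g) aside: (h) operates against (g): the compliance score is 36 points, below the 43 points limit. (i) would limit (h) — assessed value is $48,500, less than the $62,500 limit — but (j) sets (i) aside: (j) operates against (i): a current Class 6 Exemption Letter is held. (b) is therefore removed.
Exception (c) requires that rent is paid in kind rather than in cash; but rent is paid in cash, so (c) is unavailable.
Exception (d) fails — the tenant is unrelated to the owner.
No exception applies. The general rule governs.

Yes — Ines must file Form RP-6.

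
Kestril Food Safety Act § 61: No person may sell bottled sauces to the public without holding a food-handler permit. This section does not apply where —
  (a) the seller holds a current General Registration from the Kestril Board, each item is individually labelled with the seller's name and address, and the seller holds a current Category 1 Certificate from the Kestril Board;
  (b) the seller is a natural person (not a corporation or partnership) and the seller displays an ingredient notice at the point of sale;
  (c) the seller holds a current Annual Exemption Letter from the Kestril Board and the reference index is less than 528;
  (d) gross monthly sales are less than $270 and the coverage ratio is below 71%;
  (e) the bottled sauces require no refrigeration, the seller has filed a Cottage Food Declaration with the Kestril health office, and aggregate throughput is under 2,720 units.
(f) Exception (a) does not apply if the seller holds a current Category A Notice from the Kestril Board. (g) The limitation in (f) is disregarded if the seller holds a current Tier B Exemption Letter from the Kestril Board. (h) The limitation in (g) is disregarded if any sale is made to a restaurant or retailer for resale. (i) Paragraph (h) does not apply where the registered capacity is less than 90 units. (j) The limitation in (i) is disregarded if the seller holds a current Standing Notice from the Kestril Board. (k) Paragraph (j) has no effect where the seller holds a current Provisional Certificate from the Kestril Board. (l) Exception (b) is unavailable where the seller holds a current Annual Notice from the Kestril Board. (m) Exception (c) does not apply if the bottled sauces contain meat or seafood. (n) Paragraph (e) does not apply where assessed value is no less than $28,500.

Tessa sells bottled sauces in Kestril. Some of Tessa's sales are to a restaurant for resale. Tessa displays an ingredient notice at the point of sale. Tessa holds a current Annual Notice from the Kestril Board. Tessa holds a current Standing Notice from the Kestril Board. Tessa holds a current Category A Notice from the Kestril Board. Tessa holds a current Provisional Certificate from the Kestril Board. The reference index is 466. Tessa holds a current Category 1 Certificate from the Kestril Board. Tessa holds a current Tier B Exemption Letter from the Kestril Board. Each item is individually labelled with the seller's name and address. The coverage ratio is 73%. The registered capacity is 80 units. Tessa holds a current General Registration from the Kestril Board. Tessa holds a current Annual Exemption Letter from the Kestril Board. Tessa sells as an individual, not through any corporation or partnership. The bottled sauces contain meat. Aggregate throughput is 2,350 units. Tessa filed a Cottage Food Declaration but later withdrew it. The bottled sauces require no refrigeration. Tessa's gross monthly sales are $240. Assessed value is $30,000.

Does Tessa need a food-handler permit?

No — exception (a) applies; Tessa is not required to hold a food-handler permit.

All of (a)'s requirements are met (a current General Registration is held; items are individually labelled; a current Category 1 Certificate is held). As to paragraphs (f)–(k): (f) would limit (a) — a current Category A Notice is held — but (g) sets (f) aside: (g) is triggered — a current Tier B Exemption Letter is held. (h) would limit (g) — some sales are to a restaurant for resale — but (i) sets (h) aside: (i) operates against (h): the registered capacity is 80 units, less than the 90 units limit. (j) is engaged (a current Standing Notice is held), but is overridden by (k): (k) is engaged — a current Provisional Certificate is held. (a) remains available.
Exception (b): the seller is a natural person; an ingredient notice is displayed — every condition holds. But applying paragraph (l): (l) operates against (b): a current Annual Notice is held. (b) is therefore removed.
Exception (c): a current Annual Exemption Letter is held; the reference index is 466, less than the 528 limit — every condition holds. Turning to paragraph (m): (m) operates against (c): the bottled sauces contain meat. Exception (c) does not apply.
Exception (d) fails — the coverage ratio is 73%, not below 71%.
Exception (e) requires that the seller has filed a Cottage Food Declaration with the Kestril health office; but the Cottage Food Declaration was withdrawn, so (e) is unavailable.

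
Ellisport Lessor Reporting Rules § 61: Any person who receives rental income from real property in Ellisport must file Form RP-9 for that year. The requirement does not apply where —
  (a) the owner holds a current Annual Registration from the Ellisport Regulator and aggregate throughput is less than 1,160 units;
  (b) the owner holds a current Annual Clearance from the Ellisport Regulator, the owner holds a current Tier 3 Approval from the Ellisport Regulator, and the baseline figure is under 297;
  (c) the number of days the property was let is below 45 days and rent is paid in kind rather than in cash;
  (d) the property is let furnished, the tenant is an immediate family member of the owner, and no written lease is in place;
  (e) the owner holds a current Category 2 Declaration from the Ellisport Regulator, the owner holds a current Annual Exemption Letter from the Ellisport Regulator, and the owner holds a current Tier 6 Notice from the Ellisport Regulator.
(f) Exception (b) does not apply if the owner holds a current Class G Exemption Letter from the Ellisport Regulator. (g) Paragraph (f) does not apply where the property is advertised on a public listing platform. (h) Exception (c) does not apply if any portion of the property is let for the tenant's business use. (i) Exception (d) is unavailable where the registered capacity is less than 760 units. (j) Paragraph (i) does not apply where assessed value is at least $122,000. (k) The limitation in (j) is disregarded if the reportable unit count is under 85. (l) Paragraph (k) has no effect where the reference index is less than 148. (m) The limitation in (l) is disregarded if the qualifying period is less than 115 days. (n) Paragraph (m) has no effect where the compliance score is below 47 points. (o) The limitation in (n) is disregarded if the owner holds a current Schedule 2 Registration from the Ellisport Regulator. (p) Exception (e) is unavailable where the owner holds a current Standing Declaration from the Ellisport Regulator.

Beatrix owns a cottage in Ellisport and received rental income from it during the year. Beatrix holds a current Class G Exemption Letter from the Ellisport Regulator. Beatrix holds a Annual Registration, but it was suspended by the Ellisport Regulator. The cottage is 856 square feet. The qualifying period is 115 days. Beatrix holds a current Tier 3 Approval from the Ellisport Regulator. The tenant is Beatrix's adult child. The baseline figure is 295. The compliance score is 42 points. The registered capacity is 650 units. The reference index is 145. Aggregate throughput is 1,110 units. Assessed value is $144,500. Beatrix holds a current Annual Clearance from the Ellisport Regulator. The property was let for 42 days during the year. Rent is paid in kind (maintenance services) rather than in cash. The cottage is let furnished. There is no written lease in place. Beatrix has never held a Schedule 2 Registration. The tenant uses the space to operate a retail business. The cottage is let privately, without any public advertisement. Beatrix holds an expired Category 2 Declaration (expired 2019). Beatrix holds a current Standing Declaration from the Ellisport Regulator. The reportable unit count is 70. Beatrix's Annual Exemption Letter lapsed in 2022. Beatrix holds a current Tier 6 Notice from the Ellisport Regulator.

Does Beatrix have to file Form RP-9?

No — exception (d) applies; Beatrix is not required to file Form RP-9.

Exception (a) requires that the owner holds a current Annual Registration from the Ellisport Regulator; but there is no Annual Registration in force, so (a) is unavailable.
Exception (b) is satisfied on its face — a current Annual Clearance is held; a current Tier 3 Approval is held; the baseline figure is 295, under the 297 limit. But applying paragraphs (f)–(g): (f) applies — a current Class G Exemption Letter is held. (g) is not engaged (the property is let privately without advertisement), so (f) stands. So (b) is unavailable.
Exception (c): the number of days the property was let is 42 days, below the 45 days limit; rent is paid in kind — every condition holds. Turning to paragraph (h): (h) operates against (c): the space is let for business use. Exception (c) does not apply.
Exception (d) is satisfied on its face — the property is let furnished; the tenant is an immediate family member; there is no written lease. Under paragraphs (i)–(o): (i) applies (the registered capacity is 650 units, less than the 760 units limit), but yields to (j): (j) operates against (i): assessed value is $144,500, meeting the $122,000 threshold. (k) would limit (j) — the reportable unit count is 70, under the 85 limit — but (l) sets (k) aside: (l) operates against (k): the reference index is 145, less than the 148 limit. (m) is not triggered (the qualifying period is 115 days, not less than 115 days), so (l) stands. (d) remains available.
Exception (e) requires that the owner holds a current Category 2 Declaration from the Ellisport Regulator; but there is no Category 2 Declaration in force, so (e) is unavailable.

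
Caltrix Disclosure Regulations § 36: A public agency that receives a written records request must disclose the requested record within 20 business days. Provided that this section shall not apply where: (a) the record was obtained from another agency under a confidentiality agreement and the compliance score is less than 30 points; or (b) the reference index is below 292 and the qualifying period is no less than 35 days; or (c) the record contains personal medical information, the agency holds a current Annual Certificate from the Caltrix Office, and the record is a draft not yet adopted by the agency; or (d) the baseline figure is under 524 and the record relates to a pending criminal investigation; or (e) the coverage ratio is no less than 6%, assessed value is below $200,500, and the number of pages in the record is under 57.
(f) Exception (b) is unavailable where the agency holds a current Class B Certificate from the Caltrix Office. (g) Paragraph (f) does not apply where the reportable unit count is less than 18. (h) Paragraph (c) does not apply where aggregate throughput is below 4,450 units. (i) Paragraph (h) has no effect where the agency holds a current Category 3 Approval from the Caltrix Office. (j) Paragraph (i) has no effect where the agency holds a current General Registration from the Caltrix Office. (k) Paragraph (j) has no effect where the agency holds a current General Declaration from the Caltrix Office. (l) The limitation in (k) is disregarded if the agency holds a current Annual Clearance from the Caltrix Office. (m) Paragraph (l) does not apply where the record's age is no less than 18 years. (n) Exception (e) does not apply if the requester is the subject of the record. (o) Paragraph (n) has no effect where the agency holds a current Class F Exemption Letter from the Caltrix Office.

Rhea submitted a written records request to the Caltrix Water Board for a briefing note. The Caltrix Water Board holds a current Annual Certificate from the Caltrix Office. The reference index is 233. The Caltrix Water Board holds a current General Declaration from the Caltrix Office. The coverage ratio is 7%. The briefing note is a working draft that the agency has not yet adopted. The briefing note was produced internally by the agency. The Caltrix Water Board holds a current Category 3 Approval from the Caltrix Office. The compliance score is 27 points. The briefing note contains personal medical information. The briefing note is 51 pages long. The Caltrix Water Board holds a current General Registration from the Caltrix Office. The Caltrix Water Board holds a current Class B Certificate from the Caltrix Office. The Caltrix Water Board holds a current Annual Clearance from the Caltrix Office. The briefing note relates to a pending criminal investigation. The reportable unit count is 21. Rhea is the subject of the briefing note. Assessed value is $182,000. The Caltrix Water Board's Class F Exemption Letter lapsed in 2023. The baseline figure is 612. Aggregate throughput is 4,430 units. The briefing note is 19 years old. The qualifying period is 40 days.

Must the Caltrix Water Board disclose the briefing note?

No — exception (c) applies; the Caltrix Water Board is not required to disclose the briefing note.

Exception (a) fails — the briefing note was produced internally.
All of (b)'s requirements are met (the reference index is 233, below the 292 limit; the qualifying period is 40 days, meeting the 35 days threshold). Turning to paragraphs (f)–(g): (f) operates — a current Class B Certificate is held. (g) is not triggered (the reportable unit count is 21, not less than 18), so (f) stands. Exception (b) does not apply.
Exception (c) is satisfied on its face — the briefing note contains personal medical information; a current Annual Certificate is held; the briefing note is an unadopted draft. Applying paragraphs (h)–(m): (h) would limit (c) — aggregate throughput is 4,430 units, below the 4,450 units limit — but (i) sets (h) aside: (i) is engaged — a current Category 3 Approval is held. (j) would limit (i) — a current General Registration is held — but (k) sets (j) aside: (k) operates against (j): a current General Declaration is held. (l) would limit (k) — a current Annual Clearance is held — but (m) sets (l) aside: (m) operates against (l): the record's age is 19 years, meeting the 18 years threshold. Exception (c) stands.
Exception (d) fails — the baseline figure is 612, not under 524.
All of (e)'s requirements are met (the coverage ratio is 7%, meeting the 6% threshold; assessed value is $182,000, below the $200,500 limit; the number of pages in the record is 51, under the 57 limit). But applying paragraphs (n)–(o): (n) applies — Rhea is the subject of the briefing note. (o), which would lift (n), is not engaged — the Class F Exemption Letter is not current. So (e) is unavailable.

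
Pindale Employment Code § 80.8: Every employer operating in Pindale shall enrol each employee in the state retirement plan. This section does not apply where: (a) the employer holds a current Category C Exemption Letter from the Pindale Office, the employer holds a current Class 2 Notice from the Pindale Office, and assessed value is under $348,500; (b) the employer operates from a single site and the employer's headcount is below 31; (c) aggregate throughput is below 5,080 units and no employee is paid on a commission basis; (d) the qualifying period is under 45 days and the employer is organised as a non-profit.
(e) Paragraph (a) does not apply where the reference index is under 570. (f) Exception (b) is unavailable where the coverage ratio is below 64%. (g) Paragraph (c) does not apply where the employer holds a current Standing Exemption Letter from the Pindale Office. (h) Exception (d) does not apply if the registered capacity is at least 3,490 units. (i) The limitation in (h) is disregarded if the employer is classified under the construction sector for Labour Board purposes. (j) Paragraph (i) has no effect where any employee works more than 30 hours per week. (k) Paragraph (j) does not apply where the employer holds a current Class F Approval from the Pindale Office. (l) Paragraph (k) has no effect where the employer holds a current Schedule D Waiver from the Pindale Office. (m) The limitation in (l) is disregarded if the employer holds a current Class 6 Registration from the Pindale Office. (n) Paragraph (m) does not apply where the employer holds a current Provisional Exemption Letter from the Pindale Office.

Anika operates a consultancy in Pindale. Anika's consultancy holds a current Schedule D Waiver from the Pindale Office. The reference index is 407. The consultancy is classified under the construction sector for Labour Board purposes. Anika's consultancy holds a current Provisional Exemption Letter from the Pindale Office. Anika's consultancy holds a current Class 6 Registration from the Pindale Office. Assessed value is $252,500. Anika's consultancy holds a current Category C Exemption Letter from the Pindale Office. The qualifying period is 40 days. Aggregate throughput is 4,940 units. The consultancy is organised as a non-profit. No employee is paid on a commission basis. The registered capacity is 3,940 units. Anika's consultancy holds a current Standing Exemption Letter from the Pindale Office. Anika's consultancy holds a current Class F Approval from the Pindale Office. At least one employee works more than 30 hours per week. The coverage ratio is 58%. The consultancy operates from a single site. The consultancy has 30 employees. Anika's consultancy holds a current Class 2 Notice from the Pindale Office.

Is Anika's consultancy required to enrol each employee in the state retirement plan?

Yes — Anika's consultancy must enrol each employee in the state retirement plan.

Exception (a) is satisfied on its face — a current Category C Exemption Letter is held; a current Class 2 Notice is held; assessed value is $252,500, under the $348,500 limit. But applying paragraph (e): (e) is triggered — the reference index is 407, under the 570 limit. (a) is therefore removed.
All of (b)'s requirements are met (the employer operates from a single site; the employer's headcount is 30, below the 31 limit). Turning to paragraph (f): (f) operates — the coverage ratio is 58%, below the 64% limit. (b) is therefore removed.
Exception (c) is satisfied on its face — aggregate throughput is 4,940 units, below the 5,080 units limit; no employee is paid on commission. Turning to paragraph (g): (g) is triggered — a current Standing Exemption Letter is held. Exception (c) does not apply.
Exception (d) is satisfied on its face — the qualifying period is 40 days, under the 45 days limit; the employer is a non-profit. However, paragraphs (h)–(n) must be considered: (h) operates — the registered capacity is 3,940 units, meeting the 3,490 units threshold. (i) would limit (h) — the consultancy is classified under the construction sector — but (j) sets (i) aside: (j) operates — at least one employee exceeds 30 hours/week. (k) would limit (j) — a current Class F Approval is held — but (l) sets (k) aside: (l) is engaged — a current Schedule D Waiver is held. (m) would limit (l) — a current Class 6 Registration is held — but (n) sets (m) aside: (n) operates against (m): a current Provisional Exemption Letter is held. Exception (d) does not apply.
No exception displaces § 80.8.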